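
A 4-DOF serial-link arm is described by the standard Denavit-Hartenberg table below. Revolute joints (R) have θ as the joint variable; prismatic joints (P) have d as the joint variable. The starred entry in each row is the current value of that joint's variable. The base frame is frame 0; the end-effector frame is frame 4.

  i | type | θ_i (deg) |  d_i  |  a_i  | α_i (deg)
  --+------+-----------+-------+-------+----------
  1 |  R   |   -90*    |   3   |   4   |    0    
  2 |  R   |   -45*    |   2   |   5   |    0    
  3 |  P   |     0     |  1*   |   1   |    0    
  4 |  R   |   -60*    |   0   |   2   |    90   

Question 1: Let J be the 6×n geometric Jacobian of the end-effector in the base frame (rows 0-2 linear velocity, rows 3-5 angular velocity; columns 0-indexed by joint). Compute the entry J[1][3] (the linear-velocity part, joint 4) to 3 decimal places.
axis z_3 = (0.0000,0.0000,1.0000); lever o_n−o_3 = (-1.9319,0.5176,0.0000)
cross product → J_v[:, 3] = (-0.5176,-1.9319,0.0000)
J_ω[:, 3] = z_3
entry J[1][3] = -1.9319

-1.932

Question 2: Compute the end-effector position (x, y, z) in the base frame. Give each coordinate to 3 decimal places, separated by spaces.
-6.174 -7.725 6.000

after link 1: o_1 = (0.0000, -4.0000, 3.0000)
after link 2: o_2 = (-3.5355, -7.5355, 5.0000)
after link 3: o_3 = (-4.2426, -8.2426, 6.0000)
after link 4: o_4 = (-6.1745, -7.7250, 6.0000)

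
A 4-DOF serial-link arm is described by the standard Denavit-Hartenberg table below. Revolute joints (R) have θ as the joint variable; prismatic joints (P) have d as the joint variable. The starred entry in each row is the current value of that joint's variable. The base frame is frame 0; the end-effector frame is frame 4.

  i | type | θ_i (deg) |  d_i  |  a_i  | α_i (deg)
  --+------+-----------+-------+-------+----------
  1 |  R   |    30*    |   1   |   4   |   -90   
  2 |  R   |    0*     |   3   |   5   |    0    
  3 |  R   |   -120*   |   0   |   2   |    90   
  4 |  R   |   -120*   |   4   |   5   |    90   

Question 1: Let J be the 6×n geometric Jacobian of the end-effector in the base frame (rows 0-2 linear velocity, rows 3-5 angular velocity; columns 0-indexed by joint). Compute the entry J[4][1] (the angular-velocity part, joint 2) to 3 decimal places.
0.866

axis z_1 = (-0.5000,0.8660,0.0000); lever o_n−o_1 = (2.2117,-0.2590,-2.4330)
cross product → J_v[:, 1] = (-2.1071,-1.2165,-1.7859)
J_ω[:, 1] = z_1
entry J[4][1] = 0.8660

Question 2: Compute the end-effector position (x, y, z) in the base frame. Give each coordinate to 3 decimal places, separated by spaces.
5.676 1.741 -1.433

after link 1: o_1 = (3.4641, 2.0000, 1.0000)
after link 2: o_2 = (6.2942, 7.0981, 1.0000)
after link 3: o_3 = (5.4282, 6.5981, 2.7321)
after link 4: o_4 = (5.6758, 1.7410, -1.4330)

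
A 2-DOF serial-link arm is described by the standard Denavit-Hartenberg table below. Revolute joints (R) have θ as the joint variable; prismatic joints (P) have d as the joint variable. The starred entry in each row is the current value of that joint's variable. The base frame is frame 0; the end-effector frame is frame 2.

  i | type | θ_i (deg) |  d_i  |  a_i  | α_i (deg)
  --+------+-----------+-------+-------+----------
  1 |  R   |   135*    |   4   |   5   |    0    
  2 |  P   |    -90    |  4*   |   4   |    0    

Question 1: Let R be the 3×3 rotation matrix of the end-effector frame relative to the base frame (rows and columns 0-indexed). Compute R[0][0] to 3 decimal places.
0.707

End-effector x-axis (col 0 of R) = (0.7071,0.7071,0.0000)
R[0][0] = 0.7071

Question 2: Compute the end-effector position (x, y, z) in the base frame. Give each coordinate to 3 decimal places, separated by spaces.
-0.707 6.364 8.000

after link 1: o_1 = (-3.5355, 3.5355, 4.0000)
after link 2: o_2 = (-0.7071, 6.3640, 8.0000)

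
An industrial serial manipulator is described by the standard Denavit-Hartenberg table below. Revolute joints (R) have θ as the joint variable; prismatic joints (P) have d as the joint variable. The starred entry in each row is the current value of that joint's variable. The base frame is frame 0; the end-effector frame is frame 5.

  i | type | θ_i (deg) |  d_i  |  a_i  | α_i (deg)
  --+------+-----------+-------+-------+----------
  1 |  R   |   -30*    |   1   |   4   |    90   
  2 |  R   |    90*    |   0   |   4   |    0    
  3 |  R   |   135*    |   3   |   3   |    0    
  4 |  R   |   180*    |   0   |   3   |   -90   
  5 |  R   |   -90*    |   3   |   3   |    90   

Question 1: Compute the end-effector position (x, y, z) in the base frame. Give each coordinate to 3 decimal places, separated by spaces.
-1.373 -6.135 7.121

after link 1: o_1 = (3.4641, -2.0000, 1.0000)
after link 2: o_2 = (3.4641, -2.0000, 5.0000)
after link 3: o_3 = (0.1270, -3.5374, 2.8787)
after link 4: o_4 = (1.9641, -4.5981, 5.0000)
after link 5: o_5 = (-1.3730, -6.1355, 7.1213)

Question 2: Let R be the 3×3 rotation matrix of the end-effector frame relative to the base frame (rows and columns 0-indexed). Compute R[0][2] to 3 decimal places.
End-effector z-axis (col 2 of R) = (-0.6124,0.3536,-0.7071)
R[0][2] = -0.6124

-0.612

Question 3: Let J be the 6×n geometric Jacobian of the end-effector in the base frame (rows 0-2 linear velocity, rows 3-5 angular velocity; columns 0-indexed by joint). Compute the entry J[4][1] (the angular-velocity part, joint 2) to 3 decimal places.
-0.866

axis z_1 = (-0.5000,-0.8660,0.0000); lever o_n−o_1 = (-4.8371,-4.1355,6.1213)
cross product → J_v[:, 1] = (-5.3012,3.0607,-2.1213)
J_ω[:, 1] = z_1
entry J[4][1] = -0.8660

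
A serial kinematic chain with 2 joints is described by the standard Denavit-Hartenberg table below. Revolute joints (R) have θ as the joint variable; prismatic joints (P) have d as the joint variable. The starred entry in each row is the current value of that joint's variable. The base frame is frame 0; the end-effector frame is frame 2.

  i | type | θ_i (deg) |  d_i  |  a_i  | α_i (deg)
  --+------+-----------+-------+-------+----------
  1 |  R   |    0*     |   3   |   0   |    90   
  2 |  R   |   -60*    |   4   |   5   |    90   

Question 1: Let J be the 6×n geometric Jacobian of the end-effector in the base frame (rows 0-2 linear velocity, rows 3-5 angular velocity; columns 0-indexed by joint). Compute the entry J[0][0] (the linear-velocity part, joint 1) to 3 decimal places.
4.000

axis z_0 = ẑ; lever o_n−o_0 = (2.5000,-4.0000,-1.3301)
cross product → J_v[:, 0] = (4.0000,2.5000,-0.0000)
J_ω[:, 0] = z_0
entry J[0][0] = 4.0000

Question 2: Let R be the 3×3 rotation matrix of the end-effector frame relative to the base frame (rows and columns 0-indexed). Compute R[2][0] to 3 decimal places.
-0.866

End-effector x-axis (col 0 of R) = (0.5000,-0.0000,-0.8660)
R[2][0] = -0.8660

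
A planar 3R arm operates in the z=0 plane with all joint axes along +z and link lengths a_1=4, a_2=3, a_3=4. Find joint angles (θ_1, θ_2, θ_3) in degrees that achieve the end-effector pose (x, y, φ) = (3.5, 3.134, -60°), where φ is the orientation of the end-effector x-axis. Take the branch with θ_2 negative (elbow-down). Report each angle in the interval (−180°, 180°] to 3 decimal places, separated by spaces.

wrist centre = target − a_3·(cos φ, sin φ) = (1.5000, 6.5981)
cos θ_2 = (45.7849−4²−3²)/(2·4·3) = 0.8660; θ_2 = -29.9984° (elbow-down)
β = atan2(6.5981,1.5000) = 77.1922°; ψ = atan2(-1.4999,6.5981) = -12.8072°
θ_1 = β − ψ = 89.9994°
θ_3 = φ − θ_1 − θ_2 = -120.0010° (wrapped to (-180°,180°])

89.999 -29.998 -120.001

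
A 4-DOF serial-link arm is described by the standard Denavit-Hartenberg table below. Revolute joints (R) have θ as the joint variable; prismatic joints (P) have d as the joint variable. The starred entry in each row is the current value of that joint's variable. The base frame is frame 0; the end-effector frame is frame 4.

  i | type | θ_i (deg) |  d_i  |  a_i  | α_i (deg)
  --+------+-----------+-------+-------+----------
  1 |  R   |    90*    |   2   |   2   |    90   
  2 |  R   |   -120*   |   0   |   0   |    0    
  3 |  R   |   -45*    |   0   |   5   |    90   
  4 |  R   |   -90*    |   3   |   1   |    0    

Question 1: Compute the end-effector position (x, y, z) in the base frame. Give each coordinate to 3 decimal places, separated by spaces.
after link 1: o_1 = (0.0000, 2.0000, 2.0000)
after link 2: o_2 = (0.0000, 2.0000, 2.0000)
after link 3: o_3 = (-0.0000, -2.8296, 0.7059)
after link 4: o_4 = (-1.0000, -3.6061, 3.6037)

-1.000 -3.606 3.604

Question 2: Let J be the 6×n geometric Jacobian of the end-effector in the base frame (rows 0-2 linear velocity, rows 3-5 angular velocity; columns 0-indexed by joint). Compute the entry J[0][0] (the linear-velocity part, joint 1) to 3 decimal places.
axis z_0 = ẑ; lever o_n−o_0 = (-1.0000,-3.6061,3.6037)
cross product → J_v[:, 0] = (3.6061,-1.0000,0.0000)
J_ω[:, 0] = z_0
entry J[0][0] = 3.6061

3.606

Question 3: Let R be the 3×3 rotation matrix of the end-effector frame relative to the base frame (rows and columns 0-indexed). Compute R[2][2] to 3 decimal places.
End-effector z-axis (col 2 of R) = (-0.0000,-0.2588,0.9659)
R[2][2] = 0.9659

0.966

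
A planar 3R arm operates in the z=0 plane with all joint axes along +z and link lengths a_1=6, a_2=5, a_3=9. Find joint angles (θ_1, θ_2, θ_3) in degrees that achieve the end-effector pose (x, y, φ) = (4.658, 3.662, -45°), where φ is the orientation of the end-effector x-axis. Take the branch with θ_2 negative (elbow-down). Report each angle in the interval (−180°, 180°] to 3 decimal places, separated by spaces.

wrist centre = target − a_3·(cos φ, sin φ) = (-1.7060, 10.0260)
cos θ_2 = (103.4302−6²−5²)/(2·6·5) = 0.7072; θ_2 = -44.9949° (elbow-down)
β = atan2(10.0260,-1.7060) = 99.6566°; ψ = atan2(-3.5352,9.5358) = -20.3412°
θ_1 = β − ψ = 119.9979°
θ_3 = φ − θ_1 − θ_2 = -120.0030° (wrapped to (-180°,180°])

119.998 -44.995 -120.003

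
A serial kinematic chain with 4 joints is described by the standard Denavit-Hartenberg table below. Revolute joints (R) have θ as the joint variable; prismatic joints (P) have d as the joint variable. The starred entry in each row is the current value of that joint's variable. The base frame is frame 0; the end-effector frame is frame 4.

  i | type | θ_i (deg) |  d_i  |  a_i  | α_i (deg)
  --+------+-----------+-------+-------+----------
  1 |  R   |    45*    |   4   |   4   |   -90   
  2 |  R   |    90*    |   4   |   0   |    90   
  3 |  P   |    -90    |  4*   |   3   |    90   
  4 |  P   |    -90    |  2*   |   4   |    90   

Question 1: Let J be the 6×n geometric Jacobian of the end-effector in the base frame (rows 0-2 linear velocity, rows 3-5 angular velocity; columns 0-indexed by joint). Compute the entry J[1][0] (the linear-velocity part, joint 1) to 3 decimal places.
axis z_0 = ẑ; lever o_n−o_0 = (2.1213,3.5355,6.0000)
cross product → J_v[:, 0] = (-3.5355,2.1213,0.0000)
J_ω[:, 0] = z_0
entry J[1][0] = 2.1213

2.121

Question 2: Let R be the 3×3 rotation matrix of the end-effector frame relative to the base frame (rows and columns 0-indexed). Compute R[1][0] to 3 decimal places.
End-effector x-axis (col 0 of R) = (-0.7071,-0.7071,-0.0000)
R[1][0] = -0.7071

-0.707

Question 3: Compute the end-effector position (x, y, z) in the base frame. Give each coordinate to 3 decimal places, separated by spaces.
2.121 3.536 6.000

after link 1: o_1 = (2.8284, 2.8284, 4.0000)
after link 2: o_2 = (0.0000, 5.6569, 4.0000)
after link 3: o_3 = (4.9497, 6.3640, 4.0000)
after link 4: o_4 = (2.1213, 3.5355, 6.0000)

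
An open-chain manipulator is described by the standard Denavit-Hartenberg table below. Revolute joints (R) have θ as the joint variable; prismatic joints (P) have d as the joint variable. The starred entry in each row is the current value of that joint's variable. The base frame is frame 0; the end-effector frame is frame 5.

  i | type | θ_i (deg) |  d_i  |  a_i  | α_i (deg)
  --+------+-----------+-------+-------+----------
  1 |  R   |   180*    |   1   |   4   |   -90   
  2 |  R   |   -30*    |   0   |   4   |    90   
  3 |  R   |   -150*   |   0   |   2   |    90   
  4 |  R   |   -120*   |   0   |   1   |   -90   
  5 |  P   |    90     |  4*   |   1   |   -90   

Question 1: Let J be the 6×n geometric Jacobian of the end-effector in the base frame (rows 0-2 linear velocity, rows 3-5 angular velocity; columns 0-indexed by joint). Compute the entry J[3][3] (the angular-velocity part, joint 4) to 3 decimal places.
axis z_3 = (0.4330,-0.8660,-0.2500); lever o_n−o_3 = (0.3571,2.3481,-3.5155)
cross product → J_v[:, 3] = (3.6316,1.4330,1.3260)
J_ω[:, 3] = z_3
entry J[3][3] = 0.4330

0.433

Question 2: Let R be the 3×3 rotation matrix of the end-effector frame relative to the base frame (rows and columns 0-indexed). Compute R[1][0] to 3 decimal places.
0.866

End-effector x-axis (col 0 of R) = (-0.4330,0.8660,0.2500)
R[1][0] = 0.8660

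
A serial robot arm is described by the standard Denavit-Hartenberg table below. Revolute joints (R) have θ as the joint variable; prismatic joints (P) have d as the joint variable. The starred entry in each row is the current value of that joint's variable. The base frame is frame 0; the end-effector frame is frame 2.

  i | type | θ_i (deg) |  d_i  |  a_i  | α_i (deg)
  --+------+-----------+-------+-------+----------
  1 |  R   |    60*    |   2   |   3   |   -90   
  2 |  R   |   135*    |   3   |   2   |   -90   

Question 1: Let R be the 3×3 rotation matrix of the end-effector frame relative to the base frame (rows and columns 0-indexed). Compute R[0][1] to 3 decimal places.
End-effector y-axis (col 1 of R) = (0.8660,-0.5000,-0.0000)
R[0][1] = 0.8660

0.866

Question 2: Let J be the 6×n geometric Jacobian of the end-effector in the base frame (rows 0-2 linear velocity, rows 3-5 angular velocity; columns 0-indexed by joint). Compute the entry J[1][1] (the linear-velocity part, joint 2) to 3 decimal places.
axis z_1 = (-0.8660,0.5000,0.0000); lever o_n−o_1 = (-3.3052,0.2753,-1.4142)
cross product → J_v[:, 1] = (-0.7071,-1.2247,1.4142)
J_ω[:, 1] = z_1
entry J[1][1] = -1.2247

-1.225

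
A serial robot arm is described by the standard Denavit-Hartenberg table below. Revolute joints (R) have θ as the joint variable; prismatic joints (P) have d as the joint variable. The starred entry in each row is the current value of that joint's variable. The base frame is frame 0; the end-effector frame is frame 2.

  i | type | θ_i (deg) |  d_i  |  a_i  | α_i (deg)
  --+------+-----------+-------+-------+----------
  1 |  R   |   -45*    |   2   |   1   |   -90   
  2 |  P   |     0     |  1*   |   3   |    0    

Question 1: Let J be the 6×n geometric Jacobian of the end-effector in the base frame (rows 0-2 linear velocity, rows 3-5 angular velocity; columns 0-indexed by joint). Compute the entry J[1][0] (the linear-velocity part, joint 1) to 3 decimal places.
axis z_0 = ẑ; lever o_n−o_0 = (3.5355,-2.1213,2.0000)
cross product → J_v[:, 0] = (2.1213,3.5355,-0.0000)
J_ω[:, 0] = z_0
entry J[1][0] = 3.5355

3.536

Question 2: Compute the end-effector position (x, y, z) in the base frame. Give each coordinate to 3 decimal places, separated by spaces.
3.536 -2.121 2.000

after link 1: o_1 = (0.7071, -0.7071, 2.0000)
after link 2: o_2 = (3.5355, -2.1213, 2.0000)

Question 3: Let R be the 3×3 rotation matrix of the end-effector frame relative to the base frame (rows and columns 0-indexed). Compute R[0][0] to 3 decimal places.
0.707

End-effector x-axis (col 0 of R) = (0.7071,-0.7071,0.0000)
R[0][0] = 0.7071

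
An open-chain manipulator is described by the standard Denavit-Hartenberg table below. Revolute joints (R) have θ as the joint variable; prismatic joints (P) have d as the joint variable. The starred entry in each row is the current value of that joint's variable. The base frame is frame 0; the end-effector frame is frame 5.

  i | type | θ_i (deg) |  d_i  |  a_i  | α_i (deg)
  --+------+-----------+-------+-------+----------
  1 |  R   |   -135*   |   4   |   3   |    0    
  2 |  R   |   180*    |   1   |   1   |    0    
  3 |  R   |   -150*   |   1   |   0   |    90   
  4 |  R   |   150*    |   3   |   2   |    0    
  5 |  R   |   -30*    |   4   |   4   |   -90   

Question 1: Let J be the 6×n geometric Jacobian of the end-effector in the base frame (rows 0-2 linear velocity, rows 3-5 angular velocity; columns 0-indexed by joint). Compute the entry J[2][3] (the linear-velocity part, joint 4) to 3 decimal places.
axis z_3 = (-0.9659,0.2588,0.0000); lever o_n−o_3 = (-5.7956,5.4166,4.4641)
cross product → J_v[:, 3] = (1.1554,4.3120,-3.7321)
J_ω[:, 3] = z_3
entry J[2][3] = -3.7321

-3.732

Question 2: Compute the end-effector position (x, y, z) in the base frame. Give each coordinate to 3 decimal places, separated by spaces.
-7.210 4.002 10.464

after link 1: o_1 = (-2.1213, -2.1213, 4.0000)
after link 2: o_2 = (-1.4142, -1.4142, 5.0000)
after link 3: o_3 = (-1.4142, -1.4142, 6.0000)
after link 4: o_4 = (-3.8637, 1.0353, 7.0000)
after link 5: o_5 = (-7.2098, 4.0024, 10.4641)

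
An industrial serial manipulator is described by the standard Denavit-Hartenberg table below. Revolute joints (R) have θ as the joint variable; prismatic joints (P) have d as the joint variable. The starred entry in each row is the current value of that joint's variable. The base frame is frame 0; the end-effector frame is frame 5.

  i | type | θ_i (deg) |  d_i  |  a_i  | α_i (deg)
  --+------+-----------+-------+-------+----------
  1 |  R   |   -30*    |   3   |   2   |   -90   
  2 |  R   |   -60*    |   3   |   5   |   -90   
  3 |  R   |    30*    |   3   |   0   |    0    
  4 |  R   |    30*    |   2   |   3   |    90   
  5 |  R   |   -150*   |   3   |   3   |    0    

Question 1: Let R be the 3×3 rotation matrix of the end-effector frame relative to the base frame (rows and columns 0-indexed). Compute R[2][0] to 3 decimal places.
-0.125

End-effector x-axis (col 0 of R) = (-0.1875,0.9743,-0.1250)
R[2][0] = -0.1250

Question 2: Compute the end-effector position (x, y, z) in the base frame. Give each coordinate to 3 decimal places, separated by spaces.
after link 1: o_1 = (1.7321, -1.0000, 3.0000)
after link 2: o_2 = (5.3971, 0.3481, 7.3301)
after link 3: o_3 = (7.6471, -0.9510, 5.8301)
after link 4: o_4 = (8.4976, -4.4420, 6.1292)
after link 5: o_5 = (9.8101, -0.8696, 8.0042)

9.810 -0.870 8.004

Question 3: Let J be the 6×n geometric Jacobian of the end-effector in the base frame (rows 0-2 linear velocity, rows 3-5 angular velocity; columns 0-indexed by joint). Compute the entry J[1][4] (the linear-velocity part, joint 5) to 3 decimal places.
-0.188

axis z_4 = (0.6250,0.2165,0.7500); lever o_n−o_4 = (1.3125,3.5724,1.8750)
cross product → J_v[:, 4] = (-2.2733,-0.1875,1.9486)
J_ω[:, 4] = z_4
entry J[1][4] = -0.1875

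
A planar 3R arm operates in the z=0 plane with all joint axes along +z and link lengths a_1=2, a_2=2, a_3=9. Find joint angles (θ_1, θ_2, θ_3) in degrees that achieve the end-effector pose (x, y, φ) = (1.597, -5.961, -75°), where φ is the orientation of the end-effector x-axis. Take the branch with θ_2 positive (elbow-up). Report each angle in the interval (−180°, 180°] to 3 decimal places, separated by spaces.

wrist centre = target − a_3·(cos φ, sin φ) = (-0.7324, 2.7323)
cos θ_2 = (8.0020−2²−2²)/(2·2·2) = 0.0003; θ_2 = 89.9856° (elbow-up)
β = atan2(2.7323,-0.7324) = 105.0048°; ψ = atan2(2.0000,2.0005) = 44.9928°
θ_1 = β − ψ = 60.0120°
θ_3 = φ − θ_1 − θ_2 = 135.0024° (wrapped to (-180°,180°])

60.012 89.986 135.002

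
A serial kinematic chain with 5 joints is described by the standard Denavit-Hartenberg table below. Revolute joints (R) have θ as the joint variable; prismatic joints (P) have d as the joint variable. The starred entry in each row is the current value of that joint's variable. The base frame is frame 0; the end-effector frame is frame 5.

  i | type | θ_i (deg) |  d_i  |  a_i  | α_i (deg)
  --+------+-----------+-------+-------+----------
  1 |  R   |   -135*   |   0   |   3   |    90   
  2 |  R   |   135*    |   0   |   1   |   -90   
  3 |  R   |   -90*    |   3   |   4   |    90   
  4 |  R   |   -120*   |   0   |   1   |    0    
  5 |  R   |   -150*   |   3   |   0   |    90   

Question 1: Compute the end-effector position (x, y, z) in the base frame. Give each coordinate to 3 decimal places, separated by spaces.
-4.529 0.421 -2.923

after link 1: o_1 = (-2.1213, -2.1213, 0.0000)
after link 2: o_2 = (-1.6213, -1.6213, 0.7071)
after link 3: o_3 = (-2.9497, 2.7071, -1.4142)
after link 4: o_4 = (-3.0292, 1.9205, -0.8018)
after link 5: o_5 = (-4.5292, 0.4205, -2.9232)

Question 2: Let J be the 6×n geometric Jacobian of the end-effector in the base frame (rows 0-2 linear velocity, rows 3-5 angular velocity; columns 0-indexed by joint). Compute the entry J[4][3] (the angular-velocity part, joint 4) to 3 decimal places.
-0.500

axis z_3 = (-0.5000,-0.5000,-0.7071); lever o_n−o_3 = (-1.5795,-2.2866,-1.5089)
cross product → J_v[:, 3] = (-0.8624,0.3624,0.3536)
J_ω[:, 3] = z_3
entry J[4][3] = -0.5000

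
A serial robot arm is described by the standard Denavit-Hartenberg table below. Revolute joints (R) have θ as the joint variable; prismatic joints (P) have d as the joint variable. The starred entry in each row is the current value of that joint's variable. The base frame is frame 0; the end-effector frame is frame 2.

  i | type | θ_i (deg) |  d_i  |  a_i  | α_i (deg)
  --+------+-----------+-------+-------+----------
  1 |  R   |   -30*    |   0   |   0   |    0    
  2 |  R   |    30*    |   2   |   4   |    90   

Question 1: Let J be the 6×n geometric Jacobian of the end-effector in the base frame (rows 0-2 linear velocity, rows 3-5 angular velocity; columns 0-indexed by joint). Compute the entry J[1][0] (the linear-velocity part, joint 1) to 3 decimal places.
axis z_0 = ẑ; lever o_n−o_0 = (4.0000,0.0000,2.0000)
cross product → J_v[:, 0] = (0.0000,4.0000,0.0000)
J_ω[:, 0] = z_0
entry J[1][0] = 4.0000

4.000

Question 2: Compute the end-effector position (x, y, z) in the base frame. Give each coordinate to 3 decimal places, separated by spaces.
4.000 0.000 2.000

after link 1: o_1 = (0.0000, 0.0000, 0.0000)
after link 2: o_2 = (4.0000, 0.0000, 2.0000)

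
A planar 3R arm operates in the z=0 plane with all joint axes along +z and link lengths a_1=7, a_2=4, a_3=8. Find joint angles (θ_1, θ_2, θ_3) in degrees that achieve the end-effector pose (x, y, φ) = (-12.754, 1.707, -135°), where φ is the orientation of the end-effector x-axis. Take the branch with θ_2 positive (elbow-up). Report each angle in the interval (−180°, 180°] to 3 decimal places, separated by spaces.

117.888 45.003 62.109

wrist centre = target − a_3·(cos φ, sin φ) = (-7.0971, 7.3639)
cos θ_2 = (104.5958−7²−4²)/(2·7·4) = 0.7071; θ_2 = 45.0031° (elbow-up)
β = atan2(7.3639,-7.0971) = 133.9434°; ψ = atan2(2.8286,9.8283) = 16.0558°
θ_1 = β − ψ = 117.8876°
θ_3 = φ − θ_1 − θ_2 = 62.1093° (wrapped to (-180°,180°])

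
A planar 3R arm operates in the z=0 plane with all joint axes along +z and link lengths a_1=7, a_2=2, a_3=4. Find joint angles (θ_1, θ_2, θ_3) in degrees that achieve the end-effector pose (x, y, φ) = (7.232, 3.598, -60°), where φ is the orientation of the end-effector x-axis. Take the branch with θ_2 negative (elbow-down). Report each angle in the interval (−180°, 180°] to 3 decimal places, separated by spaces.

wrist centre = target − a_3·(cos φ, sin φ) = (5.2320, 7.0621)
cos θ_2 = (77.2471−7²−2²)/(2·7·2) = 0.8660; θ_2 = -30.0066° (elbow-down)
β = atan2(7.0621,5.2320) = 53.4669°; ψ = atan2(-1.0002,8.7319) = -6.5345°
θ_1 = β − ψ = 60.0013°
θ_3 = φ − θ_1 − θ_2 = -89.9948° (wrapped to (-180°,180°])

60.001 -30.007 -89.995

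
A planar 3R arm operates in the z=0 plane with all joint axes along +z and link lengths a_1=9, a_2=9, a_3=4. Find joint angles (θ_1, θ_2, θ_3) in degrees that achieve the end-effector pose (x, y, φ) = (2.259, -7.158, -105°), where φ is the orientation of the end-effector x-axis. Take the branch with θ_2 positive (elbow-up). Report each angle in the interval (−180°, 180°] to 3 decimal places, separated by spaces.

wrist centre = target − a_3·(cos φ, sin φ) = (3.2943, -3.2943)
cos θ_2 = (21.7046−9²−9²)/(2·9·9) = -0.8660; θ_2 = 149.9995° (elbow-up)
β = atan2(-3.2943,3.2943) = -45.0002°; ψ = atan2(4.5001,1.2058) = 74.9997°
θ_1 = β − ψ = -119.9999°
θ_3 = φ − θ_1 − θ_2 = -134.9996° (wrapped to (-180°,180°])

-120.000 149.999 -135.000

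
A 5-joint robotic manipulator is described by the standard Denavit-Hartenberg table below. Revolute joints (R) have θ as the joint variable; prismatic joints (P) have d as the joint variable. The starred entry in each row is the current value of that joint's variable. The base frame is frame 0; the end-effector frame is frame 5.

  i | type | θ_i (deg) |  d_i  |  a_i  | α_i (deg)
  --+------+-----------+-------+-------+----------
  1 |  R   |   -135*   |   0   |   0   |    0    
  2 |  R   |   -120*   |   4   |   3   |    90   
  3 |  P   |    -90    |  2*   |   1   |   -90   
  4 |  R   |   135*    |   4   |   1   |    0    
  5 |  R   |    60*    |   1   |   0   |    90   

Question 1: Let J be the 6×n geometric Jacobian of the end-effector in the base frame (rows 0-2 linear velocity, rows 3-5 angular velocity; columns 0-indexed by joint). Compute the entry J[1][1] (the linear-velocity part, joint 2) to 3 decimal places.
-0.822

axis z_1 = (0.0000,0.0000,1.0000); lever o_n−o_1 = (-0.8217,8.0620,3.7071)
cross product → J_v[:, 1] = (-8.0620,-0.8217,0.0000)
J_ω[:, 1] = z_1
entry J[1][1] = -0.8217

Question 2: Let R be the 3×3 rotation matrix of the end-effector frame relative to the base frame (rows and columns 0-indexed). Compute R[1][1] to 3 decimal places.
0.966

End-effector y-axis (col 1 of R) = (-0.2588,0.9659,0.0000)
R[1][1] = 0.9659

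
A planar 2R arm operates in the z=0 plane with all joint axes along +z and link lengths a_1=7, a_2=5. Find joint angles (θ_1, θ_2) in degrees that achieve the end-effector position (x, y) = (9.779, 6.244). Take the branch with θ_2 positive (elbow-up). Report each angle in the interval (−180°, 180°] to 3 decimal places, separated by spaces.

cos θ_2 = (134.6164−7²−5²)/(2·7·5) = 0.8659; θ_2 = 30.0088° (elbow-up)
β = atan2(6.2440,9.7790) = 32.5587°; ψ = atan2(2.5007,11.3297) = 12.4466°
θ_1 = β − ψ = 20.1121°

20.112 30.009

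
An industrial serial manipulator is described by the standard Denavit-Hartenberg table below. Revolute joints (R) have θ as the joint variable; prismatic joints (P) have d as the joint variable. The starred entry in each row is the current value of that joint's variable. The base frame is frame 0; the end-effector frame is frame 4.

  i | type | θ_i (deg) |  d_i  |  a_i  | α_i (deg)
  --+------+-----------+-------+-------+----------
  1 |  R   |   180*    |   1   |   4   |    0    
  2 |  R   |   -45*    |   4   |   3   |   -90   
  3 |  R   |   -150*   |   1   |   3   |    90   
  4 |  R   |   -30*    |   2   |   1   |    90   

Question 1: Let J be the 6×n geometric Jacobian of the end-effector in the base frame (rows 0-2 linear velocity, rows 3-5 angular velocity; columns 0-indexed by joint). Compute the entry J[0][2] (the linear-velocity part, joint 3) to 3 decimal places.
axis z_2 = (-0.7071,-0.7071,0.0000); lever o_n−o_2 = (2.7210,-3.4281,0.2010)
cross product → J_v[:, 2] = (-0.1421,0.1421,4.3481)
J_ω[:, 2] = z_2
entry J[0][2] = -0.1421

-0.142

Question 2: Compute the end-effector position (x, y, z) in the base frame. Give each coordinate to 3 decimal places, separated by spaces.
-3.400 -1.307 5.201

after link 1: o_1 = (-4.0000, 0.0000, 1.0000)
after link 2: o_2 = (-6.1213, 2.1213, 5.0000)
after link 3: o_3 = (-4.9913, -0.4229, 6.5000)
after link 4: o_4 = (-3.4003, -1.3068, 5.2010)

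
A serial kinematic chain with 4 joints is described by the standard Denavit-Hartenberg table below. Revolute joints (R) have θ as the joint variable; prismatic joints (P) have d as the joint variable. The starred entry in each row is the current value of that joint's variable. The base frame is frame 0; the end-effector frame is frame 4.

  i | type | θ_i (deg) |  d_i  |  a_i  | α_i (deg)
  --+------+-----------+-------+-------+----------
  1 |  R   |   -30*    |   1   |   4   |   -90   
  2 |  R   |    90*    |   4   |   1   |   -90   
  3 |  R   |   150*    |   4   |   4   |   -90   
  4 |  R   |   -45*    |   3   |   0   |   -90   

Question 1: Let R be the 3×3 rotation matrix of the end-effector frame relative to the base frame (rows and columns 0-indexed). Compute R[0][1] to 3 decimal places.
End-effector y-axis (col 1 of R) = (-0.4330,-0.7500,-0.5000)
R[0][1] = -0.4330

-0.433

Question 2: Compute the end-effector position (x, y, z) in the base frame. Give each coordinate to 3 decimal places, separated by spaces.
after link 1: o_1 = (3.4641, -2.0000, 1.0000)
after link 2: o_2 = (5.4641, 1.4641, 0.0000)
after link 3: o_3 = (1.0000, 1.7321, 3.4641)
after link 4: o_4 = (2.2990, 3.9821, 4.9641)

2.299 3.982 4.964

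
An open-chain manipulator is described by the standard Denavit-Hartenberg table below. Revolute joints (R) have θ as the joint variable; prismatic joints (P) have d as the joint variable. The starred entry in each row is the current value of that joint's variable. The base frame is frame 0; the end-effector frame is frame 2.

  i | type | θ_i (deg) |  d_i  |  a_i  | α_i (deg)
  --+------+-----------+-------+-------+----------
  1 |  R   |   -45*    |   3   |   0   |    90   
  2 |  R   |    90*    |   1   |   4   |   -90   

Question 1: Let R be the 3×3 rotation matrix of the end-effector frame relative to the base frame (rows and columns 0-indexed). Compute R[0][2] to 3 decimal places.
-0.707

End-effector z-axis (col 2 of R) = (-0.7071,0.7071,0.0000)
R[0][2] = -0.7071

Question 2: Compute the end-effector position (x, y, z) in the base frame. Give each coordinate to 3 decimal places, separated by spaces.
-0.707 -0.707 7.000

after link 1: o_1 = (0.0000, 0.0000, 3.0000)
after link 2: o_2 = (-0.7071, -0.7071, 7.0000)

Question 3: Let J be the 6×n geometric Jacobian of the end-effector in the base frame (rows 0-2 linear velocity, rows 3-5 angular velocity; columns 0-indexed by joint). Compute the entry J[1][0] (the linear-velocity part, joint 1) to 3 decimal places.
-0.707

axis z_0 = ẑ; lever o_n−o_0 = (-0.7071,-0.7071,7.0000)
cross product → J_v[:, 0] = (0.7071,-0.7071,0.0000)
J_ω[:, 0] = z_0
entry J[1][0] = -0.7071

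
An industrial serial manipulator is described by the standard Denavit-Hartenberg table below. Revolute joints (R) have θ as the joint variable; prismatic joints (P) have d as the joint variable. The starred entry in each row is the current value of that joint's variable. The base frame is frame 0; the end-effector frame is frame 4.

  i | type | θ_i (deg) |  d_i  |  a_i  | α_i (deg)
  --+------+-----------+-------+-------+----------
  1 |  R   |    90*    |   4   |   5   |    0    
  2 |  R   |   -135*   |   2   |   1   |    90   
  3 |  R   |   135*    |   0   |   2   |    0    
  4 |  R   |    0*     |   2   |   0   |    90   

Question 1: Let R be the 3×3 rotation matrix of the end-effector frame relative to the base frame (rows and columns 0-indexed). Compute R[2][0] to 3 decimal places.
0.707

End-effector x-axis (col 0 of R) = (-0.5000,0.5000,0.7071)
R[2][0] = 0.7071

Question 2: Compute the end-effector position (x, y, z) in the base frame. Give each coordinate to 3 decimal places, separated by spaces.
after link 1: o_1 = (0.0000, 5.0000, 4.0000)
after link 2: o_2 = (0.7071, 4.2929, 6.0000)
after link 3: o_3 = (-0.2929, 5.2929, 7.4142)
after link 4: o_4 = (-1.7071, 3.8787, 7.4142)

-1.707 3.879 7.414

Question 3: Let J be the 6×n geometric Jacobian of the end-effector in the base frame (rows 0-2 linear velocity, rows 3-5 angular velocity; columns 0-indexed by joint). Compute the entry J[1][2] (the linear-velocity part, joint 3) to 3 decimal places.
axis z_2 = (-0.7071,-0.7071,0.0000); lever o_n−o_2 = (-2.4142,-0.4142,1.4142)
cross product → J_v[:, 2] = (-1.0000,1.0000,-1.4142)
J_ω[:, 2] = z_2
entry J[1][2] = 1.0000

1.000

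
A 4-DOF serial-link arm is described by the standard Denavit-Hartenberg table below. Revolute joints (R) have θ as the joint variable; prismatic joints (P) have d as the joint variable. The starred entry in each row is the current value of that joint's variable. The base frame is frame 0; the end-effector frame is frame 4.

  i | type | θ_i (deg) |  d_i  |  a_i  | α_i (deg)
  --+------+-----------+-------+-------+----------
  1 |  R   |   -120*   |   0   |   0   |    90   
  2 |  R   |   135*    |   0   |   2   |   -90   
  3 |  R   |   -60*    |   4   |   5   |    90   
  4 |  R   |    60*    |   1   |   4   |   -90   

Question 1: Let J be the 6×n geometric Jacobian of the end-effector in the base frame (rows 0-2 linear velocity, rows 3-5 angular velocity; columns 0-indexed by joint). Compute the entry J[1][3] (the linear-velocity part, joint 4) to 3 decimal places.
axis z_3 = (-0.7392,-0.2803,-0.6124); lever o_n−o_3 = (-0.6609,3.3194,-2.3548)
cross product → J_v[:, 3] = (2.6928,-1.3359,-2.6390)
J_ω[:, 3] = z_3
entry J[1][3] = -1.3359

-1.336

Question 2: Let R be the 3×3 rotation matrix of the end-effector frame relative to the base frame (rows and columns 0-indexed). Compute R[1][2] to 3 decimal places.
End-effector z-axis (col 2 of R) = (0.6732,-0.3340,-0.6597)
R[1][2] = -0.3340

-0.334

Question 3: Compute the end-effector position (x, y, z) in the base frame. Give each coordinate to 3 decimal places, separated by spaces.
-1.406 10.690 -2.001

after link 1: o_1 = (0.0000, 0.0000, 0.0000)
after link 2: o_2 = (0.7071, 1.2247, 1.4142)
after link 3: o_3 = (-0.7448, 7.3702, 0.3536)
after link 4: o_4 = (-1.4057, 10.6896, -2.0012)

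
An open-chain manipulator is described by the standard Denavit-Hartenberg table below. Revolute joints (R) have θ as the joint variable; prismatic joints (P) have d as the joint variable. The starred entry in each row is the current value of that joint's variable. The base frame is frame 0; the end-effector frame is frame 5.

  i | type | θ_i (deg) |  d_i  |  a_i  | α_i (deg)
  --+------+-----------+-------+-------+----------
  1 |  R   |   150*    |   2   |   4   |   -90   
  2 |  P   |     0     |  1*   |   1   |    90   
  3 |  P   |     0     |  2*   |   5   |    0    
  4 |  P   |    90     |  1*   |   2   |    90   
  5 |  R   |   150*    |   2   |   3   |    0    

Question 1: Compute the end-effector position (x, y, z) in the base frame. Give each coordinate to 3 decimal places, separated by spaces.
-10.593 5.652 6.500

after link 1: o_1 = (-3.4641, 2.0000, 2.0000)
after link 2: o_2 = (-4.8301, 1.6340, 2.0000)
after link 3: o_3 = (-9.1603, 4.1340, 4.0000)
after link 4: o_4 = (-10.1603, 2.4019, 5.0000)
after link 5: o_5 = (-10.5933, 5.6519, 6.5000)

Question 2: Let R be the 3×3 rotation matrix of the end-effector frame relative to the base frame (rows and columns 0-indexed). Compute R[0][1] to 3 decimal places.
End-effector y-axis (col 1 of R) = (0.2500,0.4330,-0.8660)
R[0][1] = 0.2500

0.250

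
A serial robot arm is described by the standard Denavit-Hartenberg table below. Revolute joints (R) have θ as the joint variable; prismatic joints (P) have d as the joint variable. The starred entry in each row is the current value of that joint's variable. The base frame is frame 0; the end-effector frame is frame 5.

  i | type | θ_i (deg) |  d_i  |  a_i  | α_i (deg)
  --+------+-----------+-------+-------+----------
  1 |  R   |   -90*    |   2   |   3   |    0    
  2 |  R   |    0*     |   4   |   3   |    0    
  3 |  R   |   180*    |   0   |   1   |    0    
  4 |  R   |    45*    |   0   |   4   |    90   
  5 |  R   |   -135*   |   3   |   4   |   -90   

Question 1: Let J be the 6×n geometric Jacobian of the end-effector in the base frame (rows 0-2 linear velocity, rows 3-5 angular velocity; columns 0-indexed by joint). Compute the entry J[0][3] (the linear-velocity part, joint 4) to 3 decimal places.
-2.950

axis z_3 = (0.0000,0.0000,1.0000); lever o_n−o_3 = (1.2929,2.9497,-2.8284)
cross product → J_v[:, 3] = (-2.9497,1.2929,0.0000)
J_ω[:, 3] = z_3
entry J[0][3] = -2.9497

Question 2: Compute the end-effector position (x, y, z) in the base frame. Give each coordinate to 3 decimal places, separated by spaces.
after link 1: o_1 = (0.0000, -3.0000, 2.0000)
after link 2: o_2 = (0.0000, -6.0000, 6.0000)
after link 3: o_3 = (0.0000, -5.0000, 6.0000)
after link 4: o_4 = (-2.8284, -2.1716, 6.0000)
after link 5: o_5 = (1.2929, -2.0503, 3.1716)

1.293 -2.050 3.172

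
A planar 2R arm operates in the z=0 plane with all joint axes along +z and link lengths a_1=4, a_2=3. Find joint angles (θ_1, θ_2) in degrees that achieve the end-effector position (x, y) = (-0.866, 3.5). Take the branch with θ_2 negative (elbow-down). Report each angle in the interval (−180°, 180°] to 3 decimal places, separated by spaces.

150.000 -120.000

cos θ_2 = (13.0000−4²−3²)/(2·4·3) = -0.5000; θ_2 = -120.0001° (elbow-down)
β = atan2(3.5000,-0.8660) = 103.8975°; ψ = atan2(-2.5981,2.5000) = -46.1021°
θ_1 = β − ψ = 149.9996°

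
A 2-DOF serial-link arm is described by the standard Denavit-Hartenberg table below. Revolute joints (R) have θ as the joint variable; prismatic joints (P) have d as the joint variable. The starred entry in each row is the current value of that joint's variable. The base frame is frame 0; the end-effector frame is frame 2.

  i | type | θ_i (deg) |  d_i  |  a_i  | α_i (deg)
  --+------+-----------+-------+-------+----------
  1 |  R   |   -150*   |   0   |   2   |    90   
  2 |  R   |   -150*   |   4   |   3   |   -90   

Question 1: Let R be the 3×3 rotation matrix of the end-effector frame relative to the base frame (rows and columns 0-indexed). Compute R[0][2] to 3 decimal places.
-0.433

End-effector z-axis (col 2 of R) = (-0.4330,-0.2500,-0.8660)
R[0][2] = -0.4330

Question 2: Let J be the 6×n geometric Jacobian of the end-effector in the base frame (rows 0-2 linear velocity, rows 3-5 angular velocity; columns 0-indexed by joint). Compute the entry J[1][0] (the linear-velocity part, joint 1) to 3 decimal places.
axis z_0 = ẑ; lever o_n−o_0 = (-1.4821,3.7631,-1.5000)
cross product → J_v[:, 0] = (-3.7631,-1.4821,0.0000)
J_ω[:, 0] = z_0
entry J[1][0] = -1.4821

-1.482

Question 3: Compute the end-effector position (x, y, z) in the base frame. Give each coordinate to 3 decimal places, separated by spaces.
-1.482 3.763 -1.500

after link 1: o_1 = (-1.7321, -1.0000, 0.0000)
after link 2: o_2 = (-1.4821, 3.7631, -1.5000)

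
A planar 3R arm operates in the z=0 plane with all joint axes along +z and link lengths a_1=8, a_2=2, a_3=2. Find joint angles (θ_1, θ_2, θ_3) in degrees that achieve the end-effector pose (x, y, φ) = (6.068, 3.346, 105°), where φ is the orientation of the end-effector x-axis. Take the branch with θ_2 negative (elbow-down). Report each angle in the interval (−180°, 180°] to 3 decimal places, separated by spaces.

wrist centre = target − a_3·(cos φ, sin φ) = (6.5856, 1.4141)
cos θ_2 = (45.3704−8²−2²)/(2·8·2) = -0.7072; θ_2 = -135.0054° (elbow-down)
β = atan2(1.4141,6.5856) = 12.1192°; ψ = atan2(-1.4141,6.5857) = -12.1186°
θ_1 = β − ψ = 24.2378°
θ_3 = φ − θ_1 − θ_2 = -144.2324° (wrapped to (-180°,180°])

24.238 -135.005 -144.232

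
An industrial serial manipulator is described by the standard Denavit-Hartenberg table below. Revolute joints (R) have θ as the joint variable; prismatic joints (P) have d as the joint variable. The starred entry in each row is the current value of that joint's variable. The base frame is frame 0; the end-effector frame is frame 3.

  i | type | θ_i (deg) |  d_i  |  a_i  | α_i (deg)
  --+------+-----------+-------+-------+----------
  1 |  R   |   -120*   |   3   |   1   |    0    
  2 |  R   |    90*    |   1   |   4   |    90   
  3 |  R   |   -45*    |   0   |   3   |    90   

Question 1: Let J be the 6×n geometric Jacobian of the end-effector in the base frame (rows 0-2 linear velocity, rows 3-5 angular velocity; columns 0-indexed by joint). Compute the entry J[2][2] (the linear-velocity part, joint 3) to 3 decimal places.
axis z_2 = (-0.5000,-0.8660,0.0000); lever o_n−o_2 = (1.8371,-1.0607,-2.1213)
cross product → J_v[:, 2] = (1.8371,-1.0607,2.1213)
J_ω[:, 2] = z_2
entry J[2][2] = 2.1213

2.121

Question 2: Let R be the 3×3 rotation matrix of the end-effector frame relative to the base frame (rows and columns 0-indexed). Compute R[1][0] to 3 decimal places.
-0.354

End-effector x-axis (col 0 of R) = (0.6124,-0.3536,-0.7071)
R[1][0] = -0.3536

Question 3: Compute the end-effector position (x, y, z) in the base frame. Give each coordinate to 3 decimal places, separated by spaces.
after link 1: o_1 = (-0.5000, -0.8660, 3.0000)
after link 2: o_2 = (2.9641, -2.8660, 4.0000)
after link 3: o_3 = (4.8012, -3.9267, 1.8787)

4.801 -3.927 1.879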